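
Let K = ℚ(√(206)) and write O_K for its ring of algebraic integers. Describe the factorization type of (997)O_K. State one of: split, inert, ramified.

206 mod 4 = 2, hence disc K = 4·206 = 824 and O_K = ℤ[√206].
disc(K) = 824 is not divisible by 997; 997 is unramified.
Legendre symbol by Euler's criterion: (206/997) ≡ 206^498 ≡ 1 (mod 997), i.e. (206/997) = 1.
(206/997) = 1, so 997 splits.

split — (997) = 𝔭₁𝔭₂ with 𝔭₁ ≠ 𝔭₂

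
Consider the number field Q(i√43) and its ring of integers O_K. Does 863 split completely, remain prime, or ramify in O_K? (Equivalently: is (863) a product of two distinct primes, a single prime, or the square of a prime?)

inert — (863) stays prime in O_K

Since -43 ≡ 1 mod 4, the ring of integers is ℤ[(1+√-43)/2] with discriminant -43.
Since gcd(863, -43) = 1 the prime 863 does not ramify.
Legendre symbol by Euler's criterion: (-43/863) ≡ (-43)^431 ≡ 862 (mod 863), i.e. (-43/863) = -1.
d is a non-residue mod p, hence 863 remains inert in O_K.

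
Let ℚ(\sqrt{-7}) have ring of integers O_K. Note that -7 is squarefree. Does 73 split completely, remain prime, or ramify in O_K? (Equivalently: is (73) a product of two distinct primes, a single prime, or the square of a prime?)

-7 mod 4 = 1, hence disc K = -7 and O_K = ℤ[(1+√-7)/2].
73 ∤ -7, so 73 is unramified.
Legendre symbol by Euler's criterion: (-7/73) ≡ (-7)^36 ≡ 72 (mod 73), i.e. (-7/73) = -1.
Legendre symbol -1 ⇒ 73 is inert.

p is inert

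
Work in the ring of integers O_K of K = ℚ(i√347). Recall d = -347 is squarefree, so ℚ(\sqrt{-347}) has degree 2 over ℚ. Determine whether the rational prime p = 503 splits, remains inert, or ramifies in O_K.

-347 mod 4 = 1, hence disc K = -347 and O_K = ℤ[(1+√-347)/2].
503 ∤ -347, so 503 is unramified.
Compute (-347/503) via Euler: 156^((503-1)/2) mod 503 = 1, so (-347/503) = 1.
d is a quadratic residue mod p, hence 503 splits in O_K.

p splits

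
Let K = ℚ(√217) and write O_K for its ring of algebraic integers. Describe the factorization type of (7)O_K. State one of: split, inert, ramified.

217 mod 4 = 1, hence disc K = 217 and O_K = ℤ[(1+√217)/2].
disc(K) = 217 = 7·31, so p = 7 is ramified.

p ramifies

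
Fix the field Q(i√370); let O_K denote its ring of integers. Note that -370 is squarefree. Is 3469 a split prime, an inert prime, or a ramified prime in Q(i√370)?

Since -370 ≢ 1 mod 4, the ring of integers is ℤ[√-370] with discriminant 4·(-370) = -1480.
Since gcd(3469, -1480) = 1 the prime 3469 does not ramify.
Legendre symbol by Euler's criterion: (-370/3469) ≡ (-370)^1734 ≡ 3468 (mod 3469), i.e. (-370/3469) = -1.
Legendre symbol -1 ⇒ 3469 is inert.

inert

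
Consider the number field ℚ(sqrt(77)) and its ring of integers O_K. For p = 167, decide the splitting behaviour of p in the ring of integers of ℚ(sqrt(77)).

split — (167) = 𝔭₁𝔭₂ with 𝔭₁ ≠ 𝔭₂

Since 77 ≡ 1 mod 4, the ring of integers is ℤ[(1+√77)/2] with discriminant 77.
Since gcd(167, 77) = 1 the prime 167 does not ramify.
Euler's criterion: 77^83 mod 167 = 1. Thus (77|167) = 1.
d is a quadratic residue mod p, hence 167 splits in O_K.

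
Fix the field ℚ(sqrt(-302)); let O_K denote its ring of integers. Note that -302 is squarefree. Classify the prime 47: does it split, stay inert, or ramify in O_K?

split

d = -302 ≡ 2 (mod 4), so O_K = ℤ[√-302] and disc(K) = 4d = -1208.
47 ∤ -1208, so 47 is unramified.
Legendre symbol by Euler's criterion: (-302/47) ≡ (-302)^23 ≡ 1 (mod 47), i.e. (-302/47) = 1.
d is a quadratic residue mod p, hence 47 splits in O_K.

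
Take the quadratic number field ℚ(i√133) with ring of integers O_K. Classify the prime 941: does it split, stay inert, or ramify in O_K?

splits completely

Since -133 ≢ 1 mod 4, the ring of integers is ℤ[√-133] with discriminant 4·(-133) = -532.
Since gcd(941, -532) = 1 the prime 941 does not ramify.
(-133/941) = 808^470 mod 941 = 1, giving Legendre symbol 1.
d is a quadratic residue mod p, hence 941 splits in O_K.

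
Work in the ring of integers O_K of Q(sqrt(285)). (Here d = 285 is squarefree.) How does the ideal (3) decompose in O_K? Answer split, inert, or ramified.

3 is ramified

Since 285 ≡ 1 mod 4, the ring of integers is ℤ[(1+√285)/2] with discriminant 285.
3 divides disc(K) = 285, so 3 ramifies.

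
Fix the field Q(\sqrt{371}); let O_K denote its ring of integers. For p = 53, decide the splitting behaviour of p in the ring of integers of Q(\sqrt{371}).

ramified

d = 371 ≡ 3 (mod 4), so O_K = ℤ[√371] and disc(K) = 4d = 1484.
Ramification test: 53 | 1484. The prime 53 ramifies in K.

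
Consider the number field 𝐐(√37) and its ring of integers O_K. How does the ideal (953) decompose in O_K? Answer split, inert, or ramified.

37 mod 4 = 1, hence disc K = 37 and O_K = ℤ[(1+√37)/2].
Since gcd(953, 37) = 1 the prime 953 does not ramify.
Euler's criterion: 37^476 mod 953 = 1. Thus (37|953) = 1.
(37/953) = 1, so 953 splits.

split — (953) = 𝔭₁𝔭₂ with 𝔭₁ ≠ 𝔭₂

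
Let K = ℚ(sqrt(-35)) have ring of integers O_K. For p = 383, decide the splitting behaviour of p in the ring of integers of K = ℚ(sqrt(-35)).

-35 mod 4 = 1, hence disc K = -35 and O_K = ℤ[(1+√-35)/2].
Since gcd(383, -35) = 1 the prime 383 does not ramify.
Euler's criterion: (-35)^191 mod 383 = 1. Thus (-35|383) = 1.
d is a quadratic residue mod p, hence 383 splits in O_K.

splits completely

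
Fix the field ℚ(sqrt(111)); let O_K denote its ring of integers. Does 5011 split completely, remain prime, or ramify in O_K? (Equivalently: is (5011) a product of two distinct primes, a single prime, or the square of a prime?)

d = 111 ≡ 3 (mod 4), so O_K = ℤ[√111] and disc(K) = 4d = 444.
Since gcd(5011, 444) = 1 the prime 5011 does not ramify.
(111/5011) = 111^2505 mod 5011 = 5010, giving Legendre symbol -1.
Legendre symbol -1 ⇒ 5011 is inert.

remains prime (inert)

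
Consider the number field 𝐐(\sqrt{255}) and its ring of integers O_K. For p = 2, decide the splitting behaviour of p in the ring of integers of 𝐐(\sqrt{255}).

ramified

255 mod 4 = 3, hence disc K = 4·255 = 1020 and O_K = ℤ[√255].
disc(K) = 1020 = 2·510, so p = 2 is ramified.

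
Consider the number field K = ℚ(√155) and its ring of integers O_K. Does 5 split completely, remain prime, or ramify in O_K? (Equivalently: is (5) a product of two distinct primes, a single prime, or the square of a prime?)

d = 155 ≡ 3 (mod 4), so O_K = ℤ[√155] and disc(K) = 4d = 620.
5 divides disc(K) = 620, so 5 ramifies.

p ramifies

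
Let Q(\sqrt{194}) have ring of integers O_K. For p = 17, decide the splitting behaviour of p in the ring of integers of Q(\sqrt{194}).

d = 194 ≡ 2 (mod 4), so O_K = ℤ[√194] and disc(K) = 4d = 776.
17 ∤ 776, so 17 is unramified.
(194/17) = 7^8 mod 17 = 16, giving Legendre symbol -1.
(194/17) = -1, so 17 is inert.

remains prime (inert)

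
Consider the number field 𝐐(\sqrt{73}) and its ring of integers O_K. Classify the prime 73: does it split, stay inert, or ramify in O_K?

73 is ramified

d = 73 ≡ 1 (mod 4), so O_K = ℤ[(1+√73)/2] and disc(K) = d = 73.
Ramification test: 73 | 73. The prime 73 ramifies in K.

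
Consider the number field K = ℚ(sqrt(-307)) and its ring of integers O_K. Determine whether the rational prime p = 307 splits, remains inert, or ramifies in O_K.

Since -307 ≡ 1 mod 4, the ring of integers is ℤ[(1+√-307)/2] with discriminant -307.
disc(K) = -307 = 307·(-1), so p = 307 is ramified.

p ramifies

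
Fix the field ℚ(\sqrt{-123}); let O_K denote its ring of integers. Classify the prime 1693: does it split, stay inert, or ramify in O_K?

Since -123 ≡ 1 mod 4, the ring of integers is ℤ[(1+√-123)/2] with discriminant -123.
Since gcd(1693, -123) = 1 the prime 1693 does not ramify.
(-123/1693) = 1570^846 mod 1693 = 1692, giving Legendre symbol -1.
Legendre symbol -1 ⇒ 1693 is inert.

p is inert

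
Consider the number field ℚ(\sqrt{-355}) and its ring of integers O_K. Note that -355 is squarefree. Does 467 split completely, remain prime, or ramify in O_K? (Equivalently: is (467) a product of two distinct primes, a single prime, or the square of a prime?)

p splits

d = -355 ≡ 1 (mod 4), so O_K = ℤ[(1+√-355)/2] and disc(K) = d = -355.
Since gcd(467, -355) = 1 the prime 467 does not ramify.
Compute (-355/467) via Euler: 112^((467-1)/2) mod 467 = 1, so (-355/467) = 1.
Legendre symbol 1 ⇒ 467 is split.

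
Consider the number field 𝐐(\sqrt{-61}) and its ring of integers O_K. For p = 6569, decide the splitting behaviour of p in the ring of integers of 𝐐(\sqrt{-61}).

d = -61 ≡ 3 (mod 4), so O_K = ℤ[√-61] and disc(K) = 4d = -244.
disc(K) = -244 is not divisible by 6569; 6569 is unramified.
Euler's criterion: (-61)^3284 mod 6569 = 1. Thus (-61|6569) = 1.
d is a quadratic residue mod p, hence 6569 splits in O_K.

6569 splits in O_K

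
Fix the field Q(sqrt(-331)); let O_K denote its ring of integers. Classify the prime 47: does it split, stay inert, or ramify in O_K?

inert — (47) stays prime in O_K

d = -331 ≡ 1 (mod 4), so O_K = ℤ[(1+√-331)/2] and disc(K) = d = -331.
Since gcd(47, -331) = 1 the prime 47 does not ramify.
(-331/47) = 45^23 mod 47 = 46, giving Legendre symbol -1.
d is a non-residue mod p, hence 47 remains inert in O_K.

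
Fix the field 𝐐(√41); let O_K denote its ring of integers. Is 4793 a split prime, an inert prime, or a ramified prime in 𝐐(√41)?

4793 splits in O_K

Since 41 ≡ 1 mod 4, the ring of integers is ℤ[(1+√41)/2] with discriminant 41.
4793 ∤ 41, so 4793 is unramified.
Legendre symbol by Euler's criterion: (41/4793) ≡ 41^2396 ≡ 1 (mod 4793), i.e. (41/4793) = 1.
Legendre symbol 1 ⇒ 4793 is split.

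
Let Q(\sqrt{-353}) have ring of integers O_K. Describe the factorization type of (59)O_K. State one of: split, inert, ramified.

split — (59) = 𝔭₁𝔭₂ with 𝔭₁ ≠ 𝔭₂

Since -353 ≢ 1 mod 4, the ring of integers is ℤ[√-353] with discriminant 4·(-353) = -1412.
59 ∤ -1412, so 59 is unramified.
Legendre symbol by Euler's criterion: (-353/59) ≡ (-353)^29 ≡ 1 (mod 59), i.e. (-353/59) = 1.
d is a quadratic residue mod p, hence 59 splits in O_K.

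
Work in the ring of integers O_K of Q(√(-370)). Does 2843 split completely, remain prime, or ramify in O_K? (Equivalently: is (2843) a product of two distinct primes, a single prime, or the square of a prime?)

-370 mod 4 = 2, hence disc K = 4·(-370) = -1480 and O_K = ℤ[√-370].
Since gcd(2843, -1480) = 1 the prime 2843 does not ramify.
Legendre symbol by Euler's criterion: (-370/2843) ≡ (-370)^1421 ≡ 1 (mod 2843), i.e. (-370/2843) = 1.
(-370/2843) = 1, so 2843 splits.

splits completely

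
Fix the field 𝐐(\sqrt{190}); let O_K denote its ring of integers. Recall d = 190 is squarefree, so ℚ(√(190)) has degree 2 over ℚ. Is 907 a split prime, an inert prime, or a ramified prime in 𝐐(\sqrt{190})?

Since 190 ≢ 1 mod 4, the ring of integers is ℤ[√190] with discriminant 4·190 = 760.
907 ∤ 760, so 907 is unramified.
Legendre symbol by Euler's criterion: (190/907) ≡ 190^453 ≡ 1 (mod 907), i.e. (190/907) = 1.
d is a quadratic residue mod p, hence 907 splits in O_K.

907 splits in O_K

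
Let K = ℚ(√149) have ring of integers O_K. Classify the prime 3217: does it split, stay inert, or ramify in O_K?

d = 149 ≡ 1 (mod 4), so O_K = ℤ[(1+√149)/2] and disc(K) = d = 149.
disc(K) = 149 is not divisible by 3217; 3217 is unramified.
Euler's criterion: 149^1608 mod 3217 = 1. Thus (149|3217) = 1.
d is a quadratic residue mod p, hence 3217 splits in O_K.

split — (3217) = 𝔭₁𝔭₂ with 𝔭₁ ≠ 𝔭₂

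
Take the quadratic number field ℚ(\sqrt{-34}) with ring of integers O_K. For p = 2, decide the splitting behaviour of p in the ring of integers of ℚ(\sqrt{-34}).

Since -34 ≢ 1 mod 4, the ring of integers is ℤ[√-34] with discriminant 4·(-34) = -136.
disc(K) = -136 = 2·(-68), so p = 2 is ramified.

2 is ramified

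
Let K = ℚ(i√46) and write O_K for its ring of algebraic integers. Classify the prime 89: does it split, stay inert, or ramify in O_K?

Since -46 ≢ 1 mod 4, the ring of integers is ℤ[√-46] with discriminant 4·(-46) = -184.
disc(K) = -184 is not divisible by 89; 89 is unramified.
Legendre symbol by Euler's criterion: (-46/89) ≡ (-46)^44 ≡ 88 (mod 89), i.e. (-46/89) = -1.
(-46/89) = -1, so 89 is inert.

remains prime (inert)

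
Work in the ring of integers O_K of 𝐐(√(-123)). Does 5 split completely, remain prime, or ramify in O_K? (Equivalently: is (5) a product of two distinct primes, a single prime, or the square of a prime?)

p is inert

d = -123 ≡ 1 (mod 4), so O_K = ℤ[(1+√-123)/2] and disc(K) = d = -123.
5 ∤ -123, so 5 is unramified.
Compute (-123/5) via Euler: 2^((5-1)/2) mod 5 = 4, so (-123/5) = -1.
(-123/5) = -1, so 5 is inert.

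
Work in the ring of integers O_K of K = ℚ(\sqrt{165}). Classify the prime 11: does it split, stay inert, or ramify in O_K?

ramified — (11) = 𝔭²

d = 165 ≡ 1 (mod 4), so O_K = ℤ[(1+√165)/2] and disc(K) = d = 165.
11 divides disc(K) = 165, so 11 ramifies.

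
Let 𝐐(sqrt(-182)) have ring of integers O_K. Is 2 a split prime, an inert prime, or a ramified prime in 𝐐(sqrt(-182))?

-182 mod 4 = 2, hence disc K = 4·(-182) = -728 and O_K = ℤ[√-182].
disc(K) = -728 = 2·(-364), so p = 2 is ramified.

ramified — (2) = 𝔭²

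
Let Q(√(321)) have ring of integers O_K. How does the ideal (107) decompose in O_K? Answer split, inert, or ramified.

d = 321 ≡ 1 (mod 4), so O_K = ℤ[(1+√321)/2] and disc(K) = d = 321.
Ramification test: 107 | 321. The prime 107 ramifies in K.

p ramifies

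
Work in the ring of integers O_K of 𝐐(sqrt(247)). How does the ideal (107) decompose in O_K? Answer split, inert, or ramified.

split

247 mod 4 = 3, hence disc K = 4·247 = 988 and O_K = ℤ[√247].
disc(K) = 988 is not divisible by 107; 107 is unramified.
(247/107) = 33^53 mod 107 = 1, giving Legendre symbol 1.
d is a quadratic residue mod p, hence 107 splits in O_K.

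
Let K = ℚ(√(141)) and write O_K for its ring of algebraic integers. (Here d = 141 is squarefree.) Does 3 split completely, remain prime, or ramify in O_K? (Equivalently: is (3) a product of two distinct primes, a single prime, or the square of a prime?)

3 is ramified

Since 141 ≡ 1 mod 4, the ring of integers is ℤ[(1+√141)/2] with discriminant 141.
disc(K) = 141 = 3·47, so p = 3 is ramified.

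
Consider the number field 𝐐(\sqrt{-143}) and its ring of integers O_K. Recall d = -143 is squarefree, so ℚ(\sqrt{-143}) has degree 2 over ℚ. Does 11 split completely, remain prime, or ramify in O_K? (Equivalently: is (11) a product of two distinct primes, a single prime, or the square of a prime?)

11 is ramified

Since -143 ≡ 1 mod 4, the ring of integers is ℤ[(1+√-143)/2] with discriminant -143.
Ramification test: 11 | -143. The prime 11 ramifies in K.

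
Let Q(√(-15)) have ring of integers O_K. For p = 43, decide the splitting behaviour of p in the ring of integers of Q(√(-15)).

p is inert

-15 mod 4 = 1, hence disc K = -15 and O_K = ℤ[(1+√-15)/2].
disc(K) = -15 is not divisible by 43; 43 is unramified.
(-15/43) = 28^21 mod 43 = 42, giving Legendre symbol -1.
Legendre symbol -1 ⇒ 43 is inert.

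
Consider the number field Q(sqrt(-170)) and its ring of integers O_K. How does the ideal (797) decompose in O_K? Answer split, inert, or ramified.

p splits

-170 mod 4 = 2, hence disc K = 4·(-170) = -680 and O_K = ℤ[√-170].
Since gcd(797, -680) = 1 the prime 797 does not ramify.
Euler's criterion: (-170)^398 mod 797 = 1. Thus (-170|797) = 1.
Legendre symbol 1 ⇒ 797 is split.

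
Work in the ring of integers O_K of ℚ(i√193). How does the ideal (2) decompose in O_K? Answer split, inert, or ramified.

ramified

d = -193 ≡ 3 (mod 4), so O_K = ℤ[√-193] and disc(K) = 4d = -772.
disc(K) = -772 = 2·(-386), so p = 2 is ramified.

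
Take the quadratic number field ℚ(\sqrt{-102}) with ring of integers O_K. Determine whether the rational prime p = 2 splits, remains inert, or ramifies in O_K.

p ramifies

d = -102 ≡ 2 (mod 4), so O_K = ℤ[√-102] and disc(K) = 4d = -408.
2 divides disc(K) = -408, so 2 ramifies.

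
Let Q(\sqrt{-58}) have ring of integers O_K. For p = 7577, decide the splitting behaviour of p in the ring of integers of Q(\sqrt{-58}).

-58 mod 4 = 2, hence disc K = 4·(-58) = -232 and O_K = ℤ[√-58].
Since gcd(7577, -232) = 1 the prime 7577 does not ramify.
Compute (-58/7577) via Euler: 7519^((7577-1)/2) mod 7577 = 7576, so (-58/7577) = -1.
(-58/7577) = -1, so 7577 is inert.

7577 remains inert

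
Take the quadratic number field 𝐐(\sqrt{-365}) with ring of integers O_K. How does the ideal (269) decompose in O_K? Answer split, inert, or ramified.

-365 mod 4 = 3, hence disc K = 4·(-365) = -1460 and O_K = ℤ[√-365].
disc(K) = -1460 is not divisible by 269; 269 is unramified.
(-365/269) = 173^134 mod 269 = 1, giving Legendre symbol 1.
(-365/269) = 1, so 269 splits.

split — (269) = 𝔭₁𝔭₂ with 𝔭₁ ≠ 𝔭₂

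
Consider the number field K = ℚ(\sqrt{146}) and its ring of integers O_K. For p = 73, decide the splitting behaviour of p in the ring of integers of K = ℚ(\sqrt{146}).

d = 146 ≡ 2 (mod 4), so O_K = ℤ[√146] and disc(K) = 4d = 584.
73 divides disc(K) = 584, so 73 ramifies.

ramifies in O_K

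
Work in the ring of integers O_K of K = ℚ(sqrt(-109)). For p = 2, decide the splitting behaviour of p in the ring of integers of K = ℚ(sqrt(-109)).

ramifies in O_K

d = -109 ≡ 3 (mod 4), so O_K = ℤ[√-109] and disc(K) = 4d = -436.
Ramification test: 2 | -436. The prime 2 ramifies in K.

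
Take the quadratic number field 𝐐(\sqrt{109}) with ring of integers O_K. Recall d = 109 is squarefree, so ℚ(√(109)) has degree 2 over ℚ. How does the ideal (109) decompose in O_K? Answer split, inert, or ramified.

ramified

d = 109 ≡ 1 (mod 4), so O_K = ℤ[(1+√109)/2] and disc(K) = d = 109.
Ramification test: 109 | 109. The prime 109 ramifies in K.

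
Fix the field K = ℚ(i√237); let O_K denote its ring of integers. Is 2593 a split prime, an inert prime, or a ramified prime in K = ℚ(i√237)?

2593 splits in O_K

-237 mod 4 = 3, hence disc K = 4·(-237) = -948 and O_K = ℤ[√-237].
disc(K) = -948 is not divisible by 2593; 2593 is unramified.
(-237/2593) = 2356^1296 mod 2593 = 1, giving Legendre symbol 1.
d is a quadratic residue mod p, hence 2593 splits in O_K.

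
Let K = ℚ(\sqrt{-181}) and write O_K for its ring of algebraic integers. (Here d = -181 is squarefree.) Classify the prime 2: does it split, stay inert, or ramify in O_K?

p ramifies

-181 mod 4 = 3, hence disc K = 4·(-181) = -724 and O_K = ℤ[√-181].
disc(K) = -724 = 2·(-362), so p = 2 is ramified.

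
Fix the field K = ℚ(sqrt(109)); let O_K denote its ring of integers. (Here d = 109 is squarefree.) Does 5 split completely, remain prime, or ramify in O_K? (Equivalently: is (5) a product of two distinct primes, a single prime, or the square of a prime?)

d = 109 ≡ 1 (mod 4), so O_K = ℤ[(1+√109)/2] and disc(K) = d = 109.
Since gcd(5, 109) = 1 the prime 5 does not ramify.
Legendre symbol by Euler's criterion: (109/5) ≡ 109^2 ≡ 1 (mod 5), i.e. (109/5) = 1.
Legendre symbol 1 ⇒ 5 is split.

p splits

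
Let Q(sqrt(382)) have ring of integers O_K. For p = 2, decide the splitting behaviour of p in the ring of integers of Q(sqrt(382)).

ramified — (2) = 𝔭²

d = 382 ≡ 2 (mod 4), so O_K = ℤ[√382] and disc(K) = 4d = 1528.
disc(K) = 1528 = 2·764, so p = 2 is ramified.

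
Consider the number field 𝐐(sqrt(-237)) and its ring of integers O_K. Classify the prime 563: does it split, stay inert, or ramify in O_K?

d = -237 ≡ 3 (mod 4), so O_K = ℤ[√-237] and disc(K) = 4d = -948.
disc(K) = -948 is not divisible by 563; 563 is unramified.
(-237/563) = 326^281 mod 563 = 1, giving Legendre symbol 1.
d is a quadratic residue mod p, hence 563 splits in O_K.

563 splits in O_K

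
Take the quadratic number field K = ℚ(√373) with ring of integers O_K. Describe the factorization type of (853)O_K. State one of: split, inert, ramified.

p splits

373 mod 4 = 1, hence disc K = 373 and O_K = ℤ[(1+√373)/2].
853 ∤ 373, so 853 is unramified.
(373/853) = 373^426 mod 853 = 1, giving Legendre symbol 1.
(373/853) = 1, so 853 splits.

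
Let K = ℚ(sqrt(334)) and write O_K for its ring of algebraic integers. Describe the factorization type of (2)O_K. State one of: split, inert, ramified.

Since 334 ≢ 1 mod 4, the ring of integers is ℤ[√334] with discriminant 4·334 = 1336.
disc(K) = 1336 = 2·668, so p = 2 is ramified.

p ramifies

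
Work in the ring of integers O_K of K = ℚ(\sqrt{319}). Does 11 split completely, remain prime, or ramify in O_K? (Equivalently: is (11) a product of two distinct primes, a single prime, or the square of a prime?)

11 is ramified

d = 319 ≡ 3 (mod 4), so O_K = ℤ[√319] and disc(K) = 4d = 1276.
disc(K) = 1276 = 11·116, so p = 11 is ramified.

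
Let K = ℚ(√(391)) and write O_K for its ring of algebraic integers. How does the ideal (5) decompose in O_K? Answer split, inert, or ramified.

391 mod 4 = 3, hence disc K = 4·391 = 1564 and O_K = ℤ[√391].
5 ∤ 1564, so 5 is unramified.
Compute (391/5) via Euler: 1^((5-1)/2) mod 5 = 1, so (391/5) = 1.
(391/5) = 1, so 5 splits.

split — (5) = 𝔭₁𝔭₂ with 𝔭₁ ≠ 𝔭₂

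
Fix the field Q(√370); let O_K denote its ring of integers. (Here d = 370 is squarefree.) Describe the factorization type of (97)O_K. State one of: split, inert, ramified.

split — (97) = 𝔭₁𝔭₂ with 𝔭₁ ≠ 𝔭₂

370 mod 4 = 2, hence disc K = 4·370 = 1480 and O_K = ℤ[√370].
disc(K) = 1480 is not divisible by 97; 97 is unramified.
Compute (370/97) via Euler: 79^((97-1)/2) mod 97 = 1, so (370/97) = 1.
(370/97) = 1, so 97 splits.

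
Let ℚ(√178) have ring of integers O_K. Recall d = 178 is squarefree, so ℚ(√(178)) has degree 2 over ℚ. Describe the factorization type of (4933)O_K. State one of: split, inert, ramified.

p splits

d = 178 ≡ 2 (mod 4), so O_K = ℤ[√178] and disc(K) = 4d = 712.
disc(K) = 712 is not divisible by 4933; 4933 is unramified.
Legendre symbol by Euler's criterion: (178/4933) ≡ 178^2466 ≡ 1 (mod 4933), i.e. (178/4933) = 1.
Legendre symbol 1 ⇒ 4933 is split.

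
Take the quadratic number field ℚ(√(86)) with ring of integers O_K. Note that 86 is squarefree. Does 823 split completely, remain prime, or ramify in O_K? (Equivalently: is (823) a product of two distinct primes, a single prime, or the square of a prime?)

inert

86 mod 4 = 2, hence disc K = 4·86 = 344 and O_K = ℤ[√86].
823 ∤ 344, so 823 is unramified.
(86/823) = 86^411 mod 823 = 822, giving Legendre symbol -1.
d is a non-residue mod p, hence 823 remains inert in O_K.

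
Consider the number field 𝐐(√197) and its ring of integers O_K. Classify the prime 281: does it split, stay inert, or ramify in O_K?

p is inert

Since 197 ≡ 1 mod 4, the ring of integers is ℤ[(1+√197)/2] with discriminant 197.
Since gcd(281, 197) = 1 the prime 281 does not ramify.
Euler's criterion: 197^140 mod 281 = 280. Thus (197|281) = -1.
d is a non-residue mod p, hence 281 remains inert in O_K.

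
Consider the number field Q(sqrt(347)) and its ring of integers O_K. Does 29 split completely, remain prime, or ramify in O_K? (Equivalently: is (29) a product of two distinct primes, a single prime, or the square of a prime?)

p splits

347 mod 4 = 3, hence disc K = 4·347 = 1388 and O_K = ℤ[√347].
Since gcd(29, 1388) = 1 the prime 29 does not ramify.
Legendre symbol by Euler's criterion: (347/29) ≡ 347^14 ≡ 1 (mod 29), i.e. (347/29) = 1.
Legendre symbol 1 ⇒ 29 is split.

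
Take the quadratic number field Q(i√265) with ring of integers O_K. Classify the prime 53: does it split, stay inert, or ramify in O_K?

Since -265 ≢ 1 mod 4, the ring of integers is ℤ[√-265] with discriminant 4·(-265) = -1060.
53 divides disc(K) = -1060, so 53 ramifies.

p ramifies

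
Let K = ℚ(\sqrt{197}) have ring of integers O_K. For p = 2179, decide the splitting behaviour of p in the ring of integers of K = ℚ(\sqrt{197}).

197 mod 4 = 1, hence disc K = 197 and O_K = ℤ[(1+√197)/2].
2179 ∤ 197, so 2179 is unramified.
(197/2179) = 197^1089 mod 2179 = 2178, giving Legendre symbol -1.
(197/2179) = -1, so 2179 is inert.

inert — (2179) stays prime in O_K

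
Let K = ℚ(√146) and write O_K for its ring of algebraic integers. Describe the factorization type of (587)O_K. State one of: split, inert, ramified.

587 remains inert

Since 146 ≢ 1 mod 4, the ring of integers is ℤ[√146] with discriminant 4·146 = 584.
587 ∤ 584, so 587 is unramified.
(146/587) = 146^293 mod 587 = 586, giving Legendre symbol -1.
Legendre symbol -1 ⇒ 587 is inert.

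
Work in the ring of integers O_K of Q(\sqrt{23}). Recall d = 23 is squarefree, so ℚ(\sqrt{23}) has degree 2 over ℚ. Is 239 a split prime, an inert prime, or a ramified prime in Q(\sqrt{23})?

23 mod 4 = 3, hence disc K = 4·23 = 92 and O_K = ℤ[√23].
disc(K) = 92 is not divisible by 239; 239 is unramified.
Legendre symbol by Euler's criterion: (23/239) ≡ 23^119 ≡ 238 (mod 239), i.e. (23/239) = -1.
(23/239) = -1, so 239 is inert.

inert — (239) stays prime in O_K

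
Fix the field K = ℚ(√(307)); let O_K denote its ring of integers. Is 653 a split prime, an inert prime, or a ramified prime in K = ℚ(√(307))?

653 splits in O_K

Since 307 ≢ 1 mod 4, the ring of integers is ℤ[√307] with discriminant 4·307 = 1228.
disc(K) = 1228 is not divisible by 653; 653 is unramified.
(307/653) = 307^326 mod 653 = 1, giving Legendre symbol 1.
d is a quadratic residue mod p, hence 653 splits in O_K.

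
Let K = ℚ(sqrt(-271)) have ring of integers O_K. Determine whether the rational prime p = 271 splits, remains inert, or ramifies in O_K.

ramified — (271) = 𝔭²

Since -271 ≡ 1 mod 4, the ring of integers is ℤ[(1+√-271)/2] with discriminant -271.
271 divides disc(K) = -271, so 271 ramifies.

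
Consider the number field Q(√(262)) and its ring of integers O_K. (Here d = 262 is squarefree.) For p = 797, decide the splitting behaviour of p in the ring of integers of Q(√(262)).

p is inert

Since 262 ≢ 1 mod 4, the ring of integers is ℤ[√262] with discriminant 4·262 = 1048.
disc(K) = 1048 is not divisible by 797; 797 is unramified.
(262/797) = 262^398 mod 797 = 796, giving Legendre symbol -1.
(262/797) = -1, so 797 is inert.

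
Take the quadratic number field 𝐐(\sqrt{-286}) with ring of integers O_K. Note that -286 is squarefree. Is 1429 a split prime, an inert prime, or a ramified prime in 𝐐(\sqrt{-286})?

1429 splits in O_K

d = -286 ≡ 2 (mod 4), so O_K = ℤ[√-286] and disc(K) = 4d = -1144.
1429 ∤ -1144, so 1429 is unramified.
(-286/1429) = 1143^714 mod 1429 = 1, giving Legendre symbol 1.
Legendre symbol 1 ⇒ 1429 is split.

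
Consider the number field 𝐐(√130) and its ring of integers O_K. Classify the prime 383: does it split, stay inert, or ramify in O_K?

130 mod 4 = 2, hence disc K = 4·130 = 520 and O_K = ℤ[√130].
Since gcd(383, 520) = 1 the prime 383 does not ramify.
Euler's criterion: 130^191 mod 383 = 1. Thus (130|383) = 1.
Legendre symbol 1 ⇒ 383 is split.

split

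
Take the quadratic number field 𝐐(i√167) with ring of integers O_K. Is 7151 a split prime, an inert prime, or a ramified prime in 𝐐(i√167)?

split

-167 mod 4 = 1, hence disc K = -167 and O_K = ℤ[(1+√-167)/2].
disc(K) = -167 is not divisible by 7151; 7151 is unramified.
Legendre symbol by Euler's criterion: (-167/7151) ≡ (-167)^3575 ≡ 1 (mod 7151), i.e. (-167/7151) = 1.
(-167/7151) = 1, so 7151 splits.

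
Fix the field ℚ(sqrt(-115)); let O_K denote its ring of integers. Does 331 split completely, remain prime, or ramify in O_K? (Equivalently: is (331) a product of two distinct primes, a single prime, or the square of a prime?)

-115 mod 4 = 1, hence disc K = -115 and O_K = ℤ[(1+√-115)/2].
Since gcd(331, -115) = 1 the prime 331 does not ramify.
Compute (-115/331) via Euler: 216^((331-1)/2) mod 331 = 1, so (-115/331) = 1.
(-115/331) = 1, so 331 splits.

331 splits in O_K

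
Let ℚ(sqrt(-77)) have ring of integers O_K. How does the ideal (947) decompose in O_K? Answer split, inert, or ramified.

remains prime (inert)

d = -77 ≡ 3 (mod 4), so O_K = ℤ[√-77] and disc(K) = 4d = -308.
Since gcd(947, -308) = 1 the prime 947 does not ramify.
Compute (-77/947) via Euler: 870^((947-1)/2) mod 947 = 946, so (-77/947) = -1.
d is a non-residue mod p, hence 947 remains inert in O_K.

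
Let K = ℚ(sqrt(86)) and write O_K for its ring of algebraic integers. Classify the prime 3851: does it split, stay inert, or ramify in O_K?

3851 splits in O_K

86 mod 4 = 2, hence disc K = 4·86 = 344 and O_K = ℤ[√86].
Since gcd(3851, 344) = 1 the prime 3851 does not ramify.
Euler's criterion: 86^1925 mod 3851 = 1. Thus (86|3851) = 1.
(86/3851) = 1, so 3851 splits.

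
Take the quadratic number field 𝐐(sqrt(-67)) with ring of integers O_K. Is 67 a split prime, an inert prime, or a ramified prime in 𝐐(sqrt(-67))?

-67 mod 4 = 1, hence disc K = -67 and O_K = ℤ[(1+√-67)/2].
Ramification test: 67 | -67. The prime 67 ramifies in K.

ramified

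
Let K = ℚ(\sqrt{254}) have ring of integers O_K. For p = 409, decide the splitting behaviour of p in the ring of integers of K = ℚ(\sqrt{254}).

remains prime (inert)

d = 254 ≡ 2 (mod 4), so O_K = ℤ[√254] and disc(K) = 4d = 1016.
409 ∤ 1016, so 409 is unramified.
(254/409) = 254^204 mod 409 = 408, giving Legendre symbol -1.
Legendre symbol -1 ⇒ 409 is inert.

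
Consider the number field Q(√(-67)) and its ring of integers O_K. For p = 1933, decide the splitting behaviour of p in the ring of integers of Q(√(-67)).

-67 mod 4 = 1, hence disc K = -67 and O_K = ℤ[(1+√-67)/2].
disc(K) = -67 is not divisible by 1933; 1933 is unramified.
Euler's criterion: (-67)^966 mod 1933 = 1932. Thus (-67|1933) = -1.
d is a non-residue mod p, hence 1933 remains inert in O_K.

inert — (1933) stays prime in O_K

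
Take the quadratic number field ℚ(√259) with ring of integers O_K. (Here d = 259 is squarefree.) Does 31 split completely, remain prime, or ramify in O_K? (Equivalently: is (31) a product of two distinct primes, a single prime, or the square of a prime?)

Since 259 ≢ 1 mod 4, the ring of integers is ℤ[√259] with discriminant 4·259 = 1036.
disc(K) = 1036 is not divisible by 31; 31 is unramified.
Legendre symbol by Euler's criterion: (259/31) ≡ 259^15 ≡ 30 (mod 31), i.e. (259/31) = -1.
d is a non-residue mod p, hence 31 remains inert in O_K.

p is inert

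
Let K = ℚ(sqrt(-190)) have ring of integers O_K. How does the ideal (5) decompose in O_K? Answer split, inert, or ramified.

d = -190 ≡ 2 (mod 4), so O_K = ℤ[√-190] and disc(K) = 4d = -760.
5 divides disc(K) = -760, so 5 ramifies.

ramified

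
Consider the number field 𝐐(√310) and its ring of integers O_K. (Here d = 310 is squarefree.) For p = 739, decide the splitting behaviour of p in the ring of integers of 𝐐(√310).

739 remains inert

Since 310 ≢ 1 mod 4, the ring of integers is ℤ[√310] with discriminant 4·310 = 1240.
Since gcd(739, 1240) = 1 the prime 739 does not ramify.
Euler's criterion: 310^369 mod 739 = 738. Thus (310|739) = -1.
Legendre symbol -1 ⇒ 739 is inert.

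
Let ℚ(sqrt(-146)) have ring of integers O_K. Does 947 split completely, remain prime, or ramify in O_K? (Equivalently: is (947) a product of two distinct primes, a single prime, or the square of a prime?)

-146 mod 4 = 2, hence disc K = 4·(-146) = -584 and O_K = ℤ[√-146].
disc(K) = -584 is not divisible by 947; 947 is unramified.
Euler's criterion: (-146)^473 mod 947 = 1. Thus (-146|947) = 1.
d is a quadratic residue mod p, hence 947 splits in O_K.

split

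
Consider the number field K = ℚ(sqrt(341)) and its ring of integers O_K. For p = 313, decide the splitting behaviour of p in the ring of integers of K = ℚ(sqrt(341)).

p is inert

Since 341 ≡ 1 mod 4, the ring of integers is ℤ[(1+√341)/2] with discriminant 341.
disc(K) = 341 is not divisible by 313; 313 is unramified.
Euler's criterion: 341^156 mod 313 = 312. Thus (341|313) = -1.
Legendre symbol -1 ⇒ 313 is inert.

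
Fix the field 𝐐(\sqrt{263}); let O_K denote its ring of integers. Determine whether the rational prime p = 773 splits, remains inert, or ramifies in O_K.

Since 263 ≢ 1 mod 4, the ring of integers is ℤ[√263] with discriminant 4·263 = 1052.
disc(K) = 1052 is not divisible by 773; 773 is unramified.
Euler's criterion: 263^386 mod 773 = 772. Thus (263|773) = -1.
Legendre symbol -1 ⇒ 773 is inert.

773 remains inert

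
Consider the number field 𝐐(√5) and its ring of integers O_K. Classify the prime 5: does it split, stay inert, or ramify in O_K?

p ramifies

d = 5 ≡ 1 (mod 4), so O_K = ℤ[(1+√5)/2] and disc(K) = d = 5.
disc(K) = 5 = 5·1, so p = 5 is ramified.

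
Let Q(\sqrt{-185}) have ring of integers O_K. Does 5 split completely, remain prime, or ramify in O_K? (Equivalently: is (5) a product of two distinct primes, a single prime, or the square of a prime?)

-185 mod 4 = 3, hence disc K = 4·(-185) = -740 and O_K = ℤ[√-185].
5 divides disc(K) = -740, so 5 ramifies.

ramified — (5) = 𝔭²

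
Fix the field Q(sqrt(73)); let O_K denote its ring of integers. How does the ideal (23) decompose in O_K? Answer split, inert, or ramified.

d = 73 ≡ 1 (mod 4), so O_K = ℤ[(1+√73)/2] and disc(K) = d = 73.
23 ∤ 73, so 23 is unramified.
Legendre symbol by Euler's criterion: (73/23) ≡ 73^11 ≡ 1 (mod 23), i.e. (73/23) = 1.
Legendre symbol 1 ⇒ 23 is split.

split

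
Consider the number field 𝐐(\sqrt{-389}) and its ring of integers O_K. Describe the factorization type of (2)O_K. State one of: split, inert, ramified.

ramifies in O_K

Since -389 ≢ 1 mod 4, the ring of integers is ℤ[√-389] with discriminant 4·(-389) = -1556.
disc(K) = -1556 = 2·(-778), so p = 2 is ramified.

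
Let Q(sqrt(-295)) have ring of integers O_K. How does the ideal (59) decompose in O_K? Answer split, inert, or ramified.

Since -295 ≡ 1 mod 4, the ring of integers is ℤ[(1+√-295)/2] with discriminant -295.
disc(K) = -295 = 59·(-5), so p = 59 is ramified.

ramified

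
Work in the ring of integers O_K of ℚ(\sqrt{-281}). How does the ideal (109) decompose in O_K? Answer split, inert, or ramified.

d = -281 ≡ 3 (mod 4), so O_K = ℤ[√-281] and disc(K) = 4d = -1124.
disc(K) = -1124 is not divisible by 109; 109 is unramified.
(-281/109) = 46^54 mod 109 = 1, giving Legendre symbol 1.
d is a quadratic residue mod p, hence 109 splits in O_K.

split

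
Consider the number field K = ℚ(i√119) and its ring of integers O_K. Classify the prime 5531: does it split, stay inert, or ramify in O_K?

p is inert

Since -119 ≡ 1 mod 4, the ring of integers is ℤ[(1+√-119)/2] with discriminant -119.
disc(K) = -119 is not divisible by 5531; 5531 is unramified.
Compute (-119/5531) via Euler: 5412^((5531-1)/2) mod 5531 = 5530, so (-119/5531) = -1.
Legendre symbol -1 ⇒ 5531 is inert.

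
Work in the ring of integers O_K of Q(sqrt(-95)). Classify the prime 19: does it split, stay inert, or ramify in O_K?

d = -95 ≡ 1 (mod 4), so O_K = ℤ[(1+√-95)/2] and disc(K) = d = -95.
Ramification test: 19 | -95. The prime 19 ramifies in K.

ramified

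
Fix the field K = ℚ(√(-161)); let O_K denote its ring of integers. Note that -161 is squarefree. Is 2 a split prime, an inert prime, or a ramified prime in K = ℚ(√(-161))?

-161 mod 4 = 3, hence disc K = 4·(-161) = -644 and O_K = ℤ[√-161].
2 divides disc(K) = -644, so 2 ramifies.

ramified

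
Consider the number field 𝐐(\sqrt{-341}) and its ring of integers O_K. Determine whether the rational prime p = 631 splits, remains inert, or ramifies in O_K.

split — (631) = 𝔭₁𝔭₂ with 𝔭₁ ≠ 𝔭₂

d = -341 ≡ 3 (mod 4), so O_K = ℤ[√-341] and disc(K) = 4d = -1364.
disc(K) = -1364 is not divisible by 631; 631 is unramified.
(-341/631) = 290^315 mod 631 = 1, giving Legendre symbol 1.
(-341/631) = 1, so 631 splits.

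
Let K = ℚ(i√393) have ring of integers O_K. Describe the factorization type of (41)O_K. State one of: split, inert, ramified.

41 remains inert

-393 mod 4 = 3, hence disc K = 4·(-393) = -1572 and O_K = ℤ[√-393].
41 ∤ -1572, so 41 is unramified.
Compute (-393/41) via Euler: 17^((41-1)/2) mod 41 = 40, so (-393/41) = -1.
d is a non-residue mod p, hence 41 remains inert in O_K.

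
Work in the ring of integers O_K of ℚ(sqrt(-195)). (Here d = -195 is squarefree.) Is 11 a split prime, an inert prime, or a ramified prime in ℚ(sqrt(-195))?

11 splits in O_K

Since -195 ≡ 1 mod 4, the ring of integers is ℤ[(1+√-195)/2] with discriminant -195.
disc(K) = -195 is not divisible by 11; 11 is unramified.
Euler's criterion: (-195)^5 mod 11 = 1. Thus (-195|11) = 1.
d is a quadratic residue mod p, hence 11 splits in O_K.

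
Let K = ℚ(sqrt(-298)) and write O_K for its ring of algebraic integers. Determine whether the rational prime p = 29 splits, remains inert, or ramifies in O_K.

-298 mod 4 = 2, hence disc K = 4·(-298) = -1192 and O_K = ℤ[√-298].
Since gcd(29, -1192) = 1 the prime 29 does not ramify.
Compute (-298/29) via Euler: 21^((29-1)/2) mod 29 = 28, so (-298/29) = -1.
Legendre symbol -1 ⇒ 29 is inert.

inert — (29) stays prime in O_K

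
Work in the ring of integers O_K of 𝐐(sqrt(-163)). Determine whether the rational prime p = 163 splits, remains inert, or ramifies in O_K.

d = -163 ≡ 1 (mod 4), so O_K = ℤ[(1+√-163)/2] and disc(K) = d = -163.
Ramification test: 163 | -163. The prime 163 ramifies in K.

ramifies in O_K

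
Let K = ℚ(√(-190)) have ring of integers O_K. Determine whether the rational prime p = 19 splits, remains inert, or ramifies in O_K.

p ramifies

-190 mod 4 = 2, hence disc K = 4·(-190) = -760 and O_K = ℤ[√-190].
disc(K) = -760 = 19·(-40), so p = 19 is ramified.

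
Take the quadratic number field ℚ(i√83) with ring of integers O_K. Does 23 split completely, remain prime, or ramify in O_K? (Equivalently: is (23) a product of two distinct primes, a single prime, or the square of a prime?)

split — (23) = 𝔭₁𝔭₂ with 𝔭₁ ≠ 𝔭₂

Since -83 ≡ 1 mod 4, the ring of integers is ℤ[(1+√-83)/2] with discriminant -83.
23 ∤ -83, so 23 is unramified.
Compute (-83/23) via Euler: 9^((23-1)/2) mod 23 = 1, so (-83/23) = 1.
(-83/23) = 1, so 23 splits.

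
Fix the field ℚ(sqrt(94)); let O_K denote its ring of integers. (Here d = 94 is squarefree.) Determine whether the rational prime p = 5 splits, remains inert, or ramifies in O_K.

5 splits in O_K

Since 94 ≢ 1 mod 4, the ring of integers is ℤ[√94] with discriminant 4·94 = 376.
Since gcd(5, 376) = 1 the prime 5 does not ramify.
Compute (94/5) via Euler: 4^((5-1)/2) mod 5 = 1, so (94/5) = 1.
Legendre symbol 1 ⇒ 5 is split.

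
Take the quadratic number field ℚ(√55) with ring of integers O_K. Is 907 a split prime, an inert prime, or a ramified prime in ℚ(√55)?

split — (907) = 𝔭₁𝔭₂ with 𝔭₁ ≠ 𝔭₂

Since 55 ≢ 1 mod 4, the ring of integers is ℤ[√55] with discriminant 4·55 = 220.
disc(K) = 220 is not divisible by 907; 907 is unramified.
(55/907) = 55^453 mod 907 = 1, giving Legendre symbol 1.
Legendre symbol 1 ⇒ 907 is split.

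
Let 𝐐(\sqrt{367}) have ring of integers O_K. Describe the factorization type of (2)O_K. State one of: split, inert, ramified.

2 is ramified

d = 367 ≡ 3 (mod 4), so O_K = ℤ[√367] and disc(K) = 4d = 1468.
Ramification test: 2 | 1468. The prime 2 ramifies in K.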